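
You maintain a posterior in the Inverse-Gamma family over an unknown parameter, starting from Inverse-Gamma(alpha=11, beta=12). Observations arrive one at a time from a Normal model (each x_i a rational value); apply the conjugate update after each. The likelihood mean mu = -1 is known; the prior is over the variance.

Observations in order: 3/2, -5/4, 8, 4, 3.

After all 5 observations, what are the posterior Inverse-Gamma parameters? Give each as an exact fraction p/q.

obs 1: x=3/2 → posterior Inverse-Gamma(23/2, 121/8)
obs 2: x=-5/4 → posterior Inverse-Gamma(12, 485/32)
obs 3: x=8 → posterior Inverse-Gamma(25/2, 1781/32)
obs 4: x=4 → posterior Inverse-Gamma(13, 2181/32)
obs 5: x=3 → posterior Inverse-Gamma(27/2, 2437/32)

alpha=27/2, beta=2437/32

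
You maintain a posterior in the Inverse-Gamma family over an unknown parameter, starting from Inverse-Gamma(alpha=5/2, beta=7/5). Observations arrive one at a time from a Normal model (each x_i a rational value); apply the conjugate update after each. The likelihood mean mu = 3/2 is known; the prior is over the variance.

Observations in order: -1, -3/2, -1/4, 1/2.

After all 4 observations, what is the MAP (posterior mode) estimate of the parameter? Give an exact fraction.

1769/880

obs 1: x=-1 → posterior Inverse-Gamma(3, 181/40)
obs 2: x=-3/2 → posterior Inverse-Gamma(7/2, 361/40)
obs 3: x=-1/4 → posterior Inverse-Gamma(4, 1689/160)
obs 4: x=1/2 → posterior Inverse-Gamma(9/2, 1769/160)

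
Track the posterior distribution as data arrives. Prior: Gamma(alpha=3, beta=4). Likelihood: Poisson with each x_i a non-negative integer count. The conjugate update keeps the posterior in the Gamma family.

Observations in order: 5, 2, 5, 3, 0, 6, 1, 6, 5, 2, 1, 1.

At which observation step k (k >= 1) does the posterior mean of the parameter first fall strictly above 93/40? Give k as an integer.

k = 6

obs 1: x=5 → posterior Gamma(8, 5)
obs 2: x=2 → posterior Gamma(10, 6)
obs 3: x=5 → posterior Gamma(15, 7)
obs 4: x=3 → posterior Gamma(18, 8)
obs 5: x=0 → posterior Gamma(18, 9)
obs 6: x=6 → posterior Gamma(24, 10)
obs 7: x=1 → posterior Gamma(25, 11)
obs 8: x=6 → posterior Gamma(31, 12)
obs 9: x=5 → posterior Gamma(36, 13)
obs 10: x=2 → posterior Gamma(38, 14)
obs 11: x=1 → posterior Gamma(39, 15)
obs 12: x=1 → posterior Gamma(40, 16)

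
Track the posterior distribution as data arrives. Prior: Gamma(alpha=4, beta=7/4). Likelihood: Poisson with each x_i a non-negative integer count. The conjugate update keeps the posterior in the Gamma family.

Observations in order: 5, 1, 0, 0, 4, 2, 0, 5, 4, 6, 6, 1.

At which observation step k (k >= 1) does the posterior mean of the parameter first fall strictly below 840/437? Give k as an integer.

obs 1: x=5 → posterior Gamma(9, 11/4)
obs 2: x=1 → posterior Gamma(10, 15/4)
obs 3: x=0 → posterior Gamma(10, 19/4)
obs 4: x=0 → posterior Gamma(10, 23/4)
obs 5: x=4 → posterior Gamma(14, 27/4)
obs 6: x=2 → posterior Gamma(16, 31/4)
obs 7: x=0 → posterior Gamma(16, 35/4)
obs 8: x=5 → posterior Gamma(21, 39/4)
obs 9: x=4 → posterior Gamma(25, 43/4)
obs 10: x=6 → posterior Gamma(31, 47/4)
obs 11: x=6 → posterior Gamma(37, 51/4)
obs 12: x=1 → posterior Gamma(38, 55/4)

k = 4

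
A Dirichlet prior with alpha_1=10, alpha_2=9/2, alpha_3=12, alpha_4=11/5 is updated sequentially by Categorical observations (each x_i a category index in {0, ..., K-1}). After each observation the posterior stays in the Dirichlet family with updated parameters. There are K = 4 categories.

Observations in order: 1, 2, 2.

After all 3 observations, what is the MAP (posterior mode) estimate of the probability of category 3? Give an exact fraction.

12/277

obs 1: x=1 → posterior Dirichlet(10, 11/2, 12, 11/5)
obs 2: x=2 → posterior Dirichlet(10, 11/2, 13, 11/5)
obs 3: x=2 → posterior Dirichlet(10, 11/2, 14, 11/5)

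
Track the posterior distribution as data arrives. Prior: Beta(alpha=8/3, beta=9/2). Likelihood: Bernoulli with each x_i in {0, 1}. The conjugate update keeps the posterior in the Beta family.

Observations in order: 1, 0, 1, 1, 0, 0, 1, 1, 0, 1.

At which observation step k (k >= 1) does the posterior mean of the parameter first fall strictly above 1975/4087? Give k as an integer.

k = 4

obs 1: x=1 → posterior Beta(11/3, 9/2)
obs 2: x=0 → posterior Beta(11/3, 11/2)
obs 3: x=1 → posterior Beta(14/3, 11/2)
obs 4: x=1 → posterior Beta(17/3, 11/2)
obs 5: x=0 → posterior Beta(17/3, 13/2)
obs 6: x=0 → posterior Beta(17/3, 15/2)
obs 7: x=1 → posterior Beta(20/3, 15/2)
obs 8: x=1 → posterior Beta(23/3, 15/2)
obs 9: x=0 → posterior Beta(23/3, 17/2)
obs 10: x=1 → posterior Beta(26/3, 17/2)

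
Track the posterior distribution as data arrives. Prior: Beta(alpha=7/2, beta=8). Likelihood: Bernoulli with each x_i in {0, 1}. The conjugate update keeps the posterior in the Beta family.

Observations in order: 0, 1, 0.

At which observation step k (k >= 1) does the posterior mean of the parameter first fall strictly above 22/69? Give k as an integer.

obs 1: x=0 → posterior Beta(7/2, 9)
obs 2: x=1 → posterior Beta(9/2, 9)
obs 3: x=0 → posterior Beta(9/2, 10)

k = 2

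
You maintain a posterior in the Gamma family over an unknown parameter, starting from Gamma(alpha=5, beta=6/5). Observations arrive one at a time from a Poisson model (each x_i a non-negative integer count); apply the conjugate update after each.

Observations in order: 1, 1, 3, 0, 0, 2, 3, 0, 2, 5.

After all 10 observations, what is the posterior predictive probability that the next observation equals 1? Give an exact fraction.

31734326033173763861317921193201720360960/115501122579584388592138579457905758648181

obs 1: x=1 → posterior Gamma(6, 11/5)
obs 2: x=1 → posterior Gamma(7, 16/5)
obs 3: x=3 → posterior Gamma(10, 21/5)
obs 4: x=0 → posterior Gamma(10, 26/5)
obs 5: x=0 → posterior Gamma(10, 31/5)
obs 6: x=2 → posterior Gamma(12, 36/5)
obs 7: x=3 → posterior Gamma(15, 41/5)
obs 8: x=0 → posterior Gamma(15, 46/5)
obs 9: x=2 → posterior Gamma(17, 51/5)
obs 10: x=5 → posterior Gamma(22, 56/5)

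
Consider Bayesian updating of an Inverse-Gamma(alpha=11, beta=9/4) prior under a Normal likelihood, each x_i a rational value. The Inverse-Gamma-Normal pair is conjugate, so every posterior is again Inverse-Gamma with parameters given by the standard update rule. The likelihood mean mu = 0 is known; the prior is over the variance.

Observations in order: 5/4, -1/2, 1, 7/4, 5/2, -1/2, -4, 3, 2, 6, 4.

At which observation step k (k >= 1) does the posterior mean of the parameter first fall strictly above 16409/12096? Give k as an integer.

k = 8

obs 1: x=5/4 → posterior Inverse-Gamma(23/2, 97/32)
obs 2: x=-1/2 → posterior Inverse-Gamma(12, 101/32)
obs 3: x=1 → posterior Inverse-Gamma(25/2, 117/32)
obs 4: x=7/4 → posterior Inverse-Gamma(13, 83/16)
obs 5: x=5/2 → posterior Inverse-Gamma(27/2, 133/16)
obs 6: x=-1/2 → posterior Inverse-Gamma(14, 135/16)
obs 7: x=-4 → posterior Inverse-Gamma(29/2, 263/16)
obs 8: x=3 → posterior Inverse-Gamma(15, 335/16)
obs 9: x=2 → posterior Inverse-Gamma(31/2, 367/16)
obs 10: x=6 → posterior Inverse-Gamma(16, 655/16)
obs 11: x=4 → posterior Inverse-Gamma(33/2, 783/16)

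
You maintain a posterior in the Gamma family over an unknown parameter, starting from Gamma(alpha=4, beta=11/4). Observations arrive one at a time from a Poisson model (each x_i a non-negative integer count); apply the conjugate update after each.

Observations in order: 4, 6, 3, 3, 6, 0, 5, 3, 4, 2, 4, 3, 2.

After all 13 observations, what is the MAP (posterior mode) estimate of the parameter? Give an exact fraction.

obs 1: x=4 → posterior Gamma(8, 15/4)
obs 2: x=6 → posterior Gamma(14, 19/4)
obs 3: x=3 → posterior Gamma(17, 23/4)
obs 4: x=3 → posterior Gamma(20, 27/4)
obs 5: x=6 → posterior Gamma(26, 31/4)
obs 6: x=0 → posterior Gamma(26, 35/4)
obs 7: x=5 → posterior Gamma(31, 39/4)
obs 8: x=3 → posterior Gamma(34, 43/4)
obs 9: x=4 → posterior Gamma(38, 47/4)
obs 10: x=2 → posterior Gamma(40, 51/4)
obs 11: x=4 → posterior Gamma(44, 55/4)
obs 12: x=3 → posterior Gamma(47, 59/4)
obs 13: x=2 → posterior Gamma(49, 63/4)

64/21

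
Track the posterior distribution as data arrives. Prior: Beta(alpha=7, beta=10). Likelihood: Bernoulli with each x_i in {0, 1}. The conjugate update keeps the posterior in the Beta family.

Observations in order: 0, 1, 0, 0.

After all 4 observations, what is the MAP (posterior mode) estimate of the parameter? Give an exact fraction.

obs 1: x=0 → posterior Beta(7, 11)
obs 2: x=1 → posterior Beta(8, 11)
obs 3: x=0 → posterior Beta(8, 12)
obs 4: x=0 → posterior Beta(8, 13)

7/19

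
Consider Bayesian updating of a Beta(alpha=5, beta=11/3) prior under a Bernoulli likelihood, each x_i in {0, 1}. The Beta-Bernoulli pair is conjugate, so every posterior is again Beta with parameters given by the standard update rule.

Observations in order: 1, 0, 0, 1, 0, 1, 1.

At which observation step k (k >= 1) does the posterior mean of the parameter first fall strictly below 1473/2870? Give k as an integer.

obs 1: x=1 → posterior Beta(6, 11/3)
obs 2: x=0 → posterior Beta(6, 14/3)
obs 3: x=0 → posterior Beta(6, 17/3)
obs 4: x=1 → posterior Beta(7, 17/3)
obs 5: x=0 → posterior Beta(7, 20/3)
obs 6: x=1 → posterior Beta(8, 20/3)
obs 7: x=1 → posterior Beta(9, 20/3)

k = 5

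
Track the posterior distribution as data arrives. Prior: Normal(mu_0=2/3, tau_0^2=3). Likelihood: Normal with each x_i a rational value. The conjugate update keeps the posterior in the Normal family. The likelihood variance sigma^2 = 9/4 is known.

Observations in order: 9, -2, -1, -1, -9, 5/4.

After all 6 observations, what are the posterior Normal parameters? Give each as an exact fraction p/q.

mu_0=-1/3, tau_0^2=1/3

obs 1: x=9 → posterior Normal(38/7, 9/7)
obs 2: x=-2 → posterior Normal(30/11, 9/11)
obs 3: x=-1 → posterior Normal(26/15, 3/5)
obs 4: x=-1 → posterior Normal(22/19, 9/19)
obs 5: x=-9 → posterior Normal(-14/23, 9/23)
obs 6: x=5/4 → posterior Normal(-1/3, 1/3)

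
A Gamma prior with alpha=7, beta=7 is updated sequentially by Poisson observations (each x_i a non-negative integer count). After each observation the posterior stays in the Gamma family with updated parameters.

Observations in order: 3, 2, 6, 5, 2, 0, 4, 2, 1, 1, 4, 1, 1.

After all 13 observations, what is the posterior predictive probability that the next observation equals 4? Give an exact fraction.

2930198488023040000000000000000000000000000000000000000/34135823067412405261341512451566463326809746506282585241

obs 1: x=3 → posterior Gamma(10, 8)
obs 2: x=2 → posterior Gamma(12, 9)
obs 3: x=6 → posterior Gamma(18, 10)
obs 4: x=5 → posterior Gamma(23, 11)
obs 5: x=2 → posterior Gamma(25, 12)
obs 6: x=0 → posterior Gamma(25, 13)
obs 7: x=4 → posterior Gamma(29, 14)
obs 8: x=2 → posterior Gamma(31, 15)
obs 9: x=1 → posterior Gamma(32, 16)
obs 10: x=1 → posterior Gamma(33, 17)
obs 11: x=4 → posterior Gamma(37, 18)
obs 12: x=1 → posterior Gamma(38, 19)
obs 13: x=1 → posterior Gamma(39, 20)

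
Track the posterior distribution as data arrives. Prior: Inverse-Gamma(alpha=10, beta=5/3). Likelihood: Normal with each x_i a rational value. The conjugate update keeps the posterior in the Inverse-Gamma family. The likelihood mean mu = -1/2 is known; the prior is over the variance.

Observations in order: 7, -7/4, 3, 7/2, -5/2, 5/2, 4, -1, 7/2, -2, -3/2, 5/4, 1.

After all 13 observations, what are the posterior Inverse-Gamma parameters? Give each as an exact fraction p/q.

obs 1: x=7 → posterior Inverse-Gamma(21/2, 715/24)
obs 2: x=-7/4 → posterior Inverse-Gamma(11, 2935/96)
obs 3: x=3 → posterior Inverse-Gamma(23/2, 3523/96)
obs 4: x=7/2 → posterior Inverse-Gamma(12, 4291/96)
obs 5: x=-5/2 → posterior Inverse-Gamma(25/2, 4483/96)
obs 6: x=5/2 → posterior Inverse-Gamma(13, 4915/96)
obs 7: x=4 → posterior Inverse-Gamma(27/2, 5887/96)
obs 8: x=-1 → posterior Inverse-Gamma(14, 5899/96)
obs 9: x=7/2 → posterior Inverse-Gamma(29/2, 6667/96)
obs 10: x=-2 → posterior Inverse-Gamma(15, 6775/96)
obs 11: x=-3/2 → posterior Inverse-Gamma(31/2, 6823/96)
obs 12: x=5/4 → posterior Inverse-Gamma(16, 3485/48)
obs 13: x=1 → posterior Inverse-Gamma(33/2, 3539/48)

alpha=33/2, beta=3539/48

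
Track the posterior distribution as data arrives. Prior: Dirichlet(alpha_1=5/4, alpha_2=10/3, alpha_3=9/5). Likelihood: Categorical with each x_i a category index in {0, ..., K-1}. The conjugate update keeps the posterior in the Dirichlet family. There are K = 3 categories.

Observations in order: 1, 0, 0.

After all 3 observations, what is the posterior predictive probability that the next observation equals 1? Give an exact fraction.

260/563

obs 1: x=1 → posterior Dirichlet(5/4, 13/3, 9/5)
obs 2: x=0 → posterior Dirichlet(9/4, 13/3, 9/5)
obs 3: x=0 → posterior Dirichlet(13/4, 13/3, 9/5)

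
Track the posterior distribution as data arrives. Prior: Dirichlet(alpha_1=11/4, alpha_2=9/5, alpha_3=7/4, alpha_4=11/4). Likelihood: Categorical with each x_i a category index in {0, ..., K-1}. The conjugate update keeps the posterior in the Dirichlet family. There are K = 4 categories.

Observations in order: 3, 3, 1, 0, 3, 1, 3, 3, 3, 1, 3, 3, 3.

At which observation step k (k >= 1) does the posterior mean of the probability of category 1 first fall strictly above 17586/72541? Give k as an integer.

k = 6

obs 1: x=3 → posterior Dirichlet(11/4, 9/5, 7/4, 15/4)
obs 2: x=3 → posterior Dirichlet(11/4, 9/5, 7/4, 19/4)
obs 3: x=1 → posterior Dirichlet(11/4, 14/5, 7/4, 19/4)
obs 4: x=0 → posterior Dirichlet(15/4, 14/5, 7/4, 19/4)
obs 5: x=3 → posterior Dirichlet(15/4, 14/5, 7/4, 23/4)
obs 6: x=1 → posterior Dirichlet(15/4, 19/5, 7/4, 23/4)
obs 7: x=3 → posterior Dirichlet(15/4, 19/5, 7/4, 27/4)
obs 8: x=3 → posterior Dirichlet(15/4, 19/5, 7/4, 31/4)
obs 9: x=3 → posterior Dirichlet(15/4, 19/5, 7/4, 35/4)
obs 10: x=1 → posterior Dirichlet(15/4, 24/5, 7/4, 35/4)
obs 11: x=3 → posterior Dirichlet(15/4, 24/5, 7/4, 39/4)
obs 12: x=3 → posterior Dirichlet(15/4, 24/5, 7/4, 43/4)
obs 13: x=3 → posterior Dirichlet(15/4, 24/5, 7/4, 47/4)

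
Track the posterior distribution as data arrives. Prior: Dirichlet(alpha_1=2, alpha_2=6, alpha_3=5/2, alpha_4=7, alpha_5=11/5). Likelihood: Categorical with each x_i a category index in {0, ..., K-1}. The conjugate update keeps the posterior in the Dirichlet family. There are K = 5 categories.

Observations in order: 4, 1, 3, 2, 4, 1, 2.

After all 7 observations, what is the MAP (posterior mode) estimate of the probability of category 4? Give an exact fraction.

obs 1: x=4 → posterior Dirichlet(2, 6, 5/2, 7, 16/5)
obs 2: x=1 → posterior Dirichlet(2, 7, 5/2, 7, 16/5)
obs 3: x=3 → posterior Dirichlet(2, 7, 5/2, 8, 16/5)
obs 4: x=2 → posterior Dirichlet(2, 7, 7/2, 8, 16/5)
obs 5: x=4 → posterior Dirichlet(2, 7, 7/2, 8, 21/5)
obs 6: x=1 → posterior Dirichlet(2, 8, 7/2, 8, 21/5)
obs 7: x=2 → posterior Dirichlet(2, 8, 9/2, 8, 21/5)

32/217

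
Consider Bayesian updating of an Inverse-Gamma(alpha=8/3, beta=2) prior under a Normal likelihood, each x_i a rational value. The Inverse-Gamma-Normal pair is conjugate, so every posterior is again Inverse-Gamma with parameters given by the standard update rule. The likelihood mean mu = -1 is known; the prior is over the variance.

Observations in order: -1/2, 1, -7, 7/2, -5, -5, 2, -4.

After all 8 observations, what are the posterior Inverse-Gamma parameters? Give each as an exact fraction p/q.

alpha=20/3, beta=229/4

obs 1: x=-1/2 → posterior Inverse-Gamma(19/6, 17/8)
obs 2: x=1 → posterior Inverse-Gamma(11/3, 33/8)
obs 3: x=-7 → posterior Inverse-Gamma(25/6, 177/8)
obs 4: x=7/2 → posterior Inverse-Gamma(14/3, 129/4)
obs 5: x=-5 → posterior Inverse-Gamma(31/6, 161/4)
obs 6: x=-5 → posterior Inverse-Gamma(17/3, 193/4)
obs 7: x=2 → posterior Inverse-Gamma(37/6, 211/4)
obs 8: x=-4 → posterior Inverse-Gamma(20/3, 229/4)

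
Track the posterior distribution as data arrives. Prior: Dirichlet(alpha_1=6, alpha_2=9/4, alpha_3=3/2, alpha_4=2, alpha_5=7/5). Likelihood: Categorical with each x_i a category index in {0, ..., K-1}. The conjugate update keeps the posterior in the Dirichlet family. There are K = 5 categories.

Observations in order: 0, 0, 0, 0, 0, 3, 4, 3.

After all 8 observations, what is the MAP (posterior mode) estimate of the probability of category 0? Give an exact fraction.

200/323

obs 1: x=0 → posterior Dirichlet(7, 9/4, 3/2, 2, 7/5)
obs 2: x=0 → posterior Dirichlet(8, 9/4, 3/2, 2, 7/5)
obs 3: x=0 → posterior Dirichlet(9, 9/4, 3/2, 2, 7/5)
obs 4: x=0 → posterior Dirichlet(10, 9/4, 3/2, 2, 7/5)
obs 5: x=0 → posterior Dirichlet(11, 9/4, 3/2, 2, 7/5)
obs 6: x=3 → posterior Dirichlet(11, 9/4, 3/2, 3, 7/5)
obs 7: x=4 → posterior Dirichlet(11, 9/4, 3/2, 3, 12/5)
obs 8: x=3 → posterior Dirichlet(11, 9/4, 3/2, 4, 12/5)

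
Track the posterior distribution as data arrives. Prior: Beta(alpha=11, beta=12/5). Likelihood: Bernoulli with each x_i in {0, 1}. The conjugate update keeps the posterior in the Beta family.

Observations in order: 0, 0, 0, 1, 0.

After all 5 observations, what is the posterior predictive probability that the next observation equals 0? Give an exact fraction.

obs 1: x=0 → posterior Beta(11, 17/5)
obs 2: x=0 → posterior Beta(11, 22/5)
obs 3: x=0 → posterior Beta(11, 27/5)
obs 4: x=1 → posterior Beta(12, 27/5)
obs 5: x=0 → posterior Beta(12, 32/5)

8/23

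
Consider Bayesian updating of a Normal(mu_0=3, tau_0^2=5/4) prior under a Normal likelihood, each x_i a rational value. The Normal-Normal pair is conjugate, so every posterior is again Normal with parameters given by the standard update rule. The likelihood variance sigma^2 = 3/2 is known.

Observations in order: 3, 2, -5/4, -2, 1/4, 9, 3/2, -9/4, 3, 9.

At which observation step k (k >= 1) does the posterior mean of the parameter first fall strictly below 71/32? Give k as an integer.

k = 3

obs 1: x=3 → posterior Normal(3, 15/22)
obs 2: x=2 → posterior Normal(43/16, 15/32)
obs 3: x=-5/4 → posterior Normal(7/4, 5/14)
obs 4: x=-2 → posterior Normal(107/104, 15/52)
obs 5: x=1/4 → posterior Normal(28/31, 15/62)
obs 6: x=9 → posterior Normal(73/36, 5/24)
obs 7: x=3/2 → posterior Normal(161/82, 15/82)
obs 8: x=-9/4 → posterior Normal(277/184, 15/92)
obs 9: x=3 → posterior Normal(337/204, 5/34)
obs 10: x=9 → posterior Normal(517/224, 15/112)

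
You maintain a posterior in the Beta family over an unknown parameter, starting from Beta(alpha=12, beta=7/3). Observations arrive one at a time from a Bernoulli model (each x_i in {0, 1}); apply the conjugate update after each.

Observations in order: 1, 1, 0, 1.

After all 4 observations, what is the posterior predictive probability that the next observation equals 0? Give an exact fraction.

2/11

obs 1: x=1 → posterior Beta(13, 7/3)
obs 2: x=1 → posterior Beta(14, 7/3)
obs 3: x=0 → posterior Beta(14, 10/3)
obs 4: x=1 → posterior Beta(15, 10/3)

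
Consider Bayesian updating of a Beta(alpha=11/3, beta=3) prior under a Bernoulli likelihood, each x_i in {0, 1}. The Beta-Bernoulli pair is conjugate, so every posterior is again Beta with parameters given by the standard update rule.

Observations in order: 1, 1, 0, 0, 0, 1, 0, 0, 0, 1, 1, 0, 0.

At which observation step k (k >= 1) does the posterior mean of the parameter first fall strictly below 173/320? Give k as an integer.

k = 4

obs 1: x=1 → posterior Beta(14/3, 3)
obs 2: x=1 → posterior Beta(17/3, 3)
obs 3: x=0 → posterior Beta(17/3, 4)
obs 4: x=0 → posterior Beta(17/3, 5)
obs 5: x=0 → posterior Beta(17/3, 6)
obs 6: x=1 → posterior Beta(20/3, 6)
obs 7: x=0 → posterior Beta(20/3, 7)
obs 8: x=0 → posterior Beta(20/3, 8)
obs 9: x=0 → posterior Beta(20/3, 9)
obs 10: x=1 → posterior Beta(23/3, 9)
obs 11: x=1 → posterior Beta(26/3, 9)
obs 12: x=0 → posterior Beta(26/3, 10)
obs 13: x=0 → posterior Beta(26/3, 11)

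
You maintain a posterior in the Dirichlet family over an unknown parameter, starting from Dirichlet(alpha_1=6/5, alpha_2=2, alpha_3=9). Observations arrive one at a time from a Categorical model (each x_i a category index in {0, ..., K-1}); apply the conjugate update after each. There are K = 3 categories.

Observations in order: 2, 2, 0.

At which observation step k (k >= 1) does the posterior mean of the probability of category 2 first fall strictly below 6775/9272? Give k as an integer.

k = 3

obs 1: x=2 → posterior Dirichlet(6/5, 2, 10)
obs 2: x=2 → posterior Dirichlet(6/5, 2, 11)
obs 3: x=0 → posterior Dirichlet(11/5, 2, 11)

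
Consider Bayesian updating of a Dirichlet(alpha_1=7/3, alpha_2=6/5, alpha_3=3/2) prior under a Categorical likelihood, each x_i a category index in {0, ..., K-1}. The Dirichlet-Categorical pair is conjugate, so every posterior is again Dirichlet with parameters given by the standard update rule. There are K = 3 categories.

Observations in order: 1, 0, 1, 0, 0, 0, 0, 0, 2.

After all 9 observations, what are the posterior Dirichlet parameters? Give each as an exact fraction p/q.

alpha_1=25/3, alpha_2=16/5, alpha_3=5/2

obs 1: x=1 → posterior Dirichlet(7/3, 11/5, 3/2)
obs 2: x=0 → posterior Dirichlet(10/3, 11/5, 3/2)
obs 3: x=1 → posterior Dirichlet(10/3, 16/5, 3/2)
obs 4: x=0 → posterior Dirichlet(13/3, 16/5, 3/2)
obs 5: x=0 → posterior Dirichlet(16/3, 16/5, 3/2)
obs 6: x=0 → posterior Dirichlet(19/3, 16/5, 3/2)
obs 7: x=0 → posterior Dirichlet(22/3, 16/5, 3/2)
obs 8: x=0 → posterior Dirichlet(25/3, 16/5, 3/2)
obs 9: x=2 → posterior Dirichlet(25/3, 16/5, 5/2)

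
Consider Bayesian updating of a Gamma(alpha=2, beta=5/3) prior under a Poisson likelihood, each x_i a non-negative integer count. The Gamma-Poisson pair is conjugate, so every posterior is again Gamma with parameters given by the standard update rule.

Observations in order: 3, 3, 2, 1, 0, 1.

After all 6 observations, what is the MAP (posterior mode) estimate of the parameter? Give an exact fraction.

obs 1: x=3 → posterior Gamma(5, 8/3)
obs 2: x=3 → posterior Gamma(8, 11/3)
obs 3: x=2 → posterior Gamma(10, 14/3)
obs 4: x=1 → posterior Gamma(11, 17/3)
obs 5: x=0 → posterior Gamma(11, 20/3)
obs 6: x=1 → posterior Gamma(12, 23/3)

33/23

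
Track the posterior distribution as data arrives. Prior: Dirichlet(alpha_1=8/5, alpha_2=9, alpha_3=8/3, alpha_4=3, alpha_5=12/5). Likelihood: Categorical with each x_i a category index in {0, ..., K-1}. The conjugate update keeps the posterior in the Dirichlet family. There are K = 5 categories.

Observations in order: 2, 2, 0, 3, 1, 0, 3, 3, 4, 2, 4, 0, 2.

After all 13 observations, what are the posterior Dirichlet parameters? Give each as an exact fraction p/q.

alpha_1=23/5, alpha_2=10, alpha_3=20/3, alpha_4=6, alpha_5=22/5

obs 1: x=2 → posterior Dirichlet(8/5, 9, 11/3, 3, 12/5)
obs 2: x=2 → posterior Dirichlet(8/5, 9, 14/3, 3, 12/5)
obs 3: x=0 → posterior Dirichlet(13/5, 9, 14/3, 3, 12/5)
obs 4: x=3 → posterior Dirichlet(13/5, 9, 14/3, 4, 12/5)
obs 5: x=1 → posterior Dirichlet(13/5, 10, 14/3, 4, 12/5)
obs 6: x=0 → posterior Dirichlet(18/5, 10, 14/3, 4, 12/5)
obs 7: x=3 → posterior Dirichlet(18/5, 10, 14/3, 5, 12/5)
obs 8: x=3 → posterior Dirichlet(18/5, 10, 14/3, 6, 12/5)
obs 9: x=4 → posterior Dirichlet(18/5, 10, 14/3, 6, 17/5)
obs 10: x=2 → posterior Dirichlet(18/5, 10, 17/3, 6, 17/5)
obs 11: x=4 → posterior Dirichlet(18/5, 10, 17/3, 6, 22/5)
obs 12: x=0 → posterior Dirichlet(23/5, 10, 17/3, 6, 22/5)
obs 13: x=2 → posterior Dirichlet(23/5, 10, 20/3, 6, 22/5)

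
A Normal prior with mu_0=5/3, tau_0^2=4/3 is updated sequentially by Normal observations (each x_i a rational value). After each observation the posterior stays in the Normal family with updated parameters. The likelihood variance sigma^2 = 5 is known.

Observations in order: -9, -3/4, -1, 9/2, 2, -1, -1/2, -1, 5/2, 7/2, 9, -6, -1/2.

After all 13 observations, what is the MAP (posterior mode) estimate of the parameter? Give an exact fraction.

obs 1: x=-9 → posterior Normal(-11/19, 20/19)
obs 2: x=-3/4 → posterior Normal(-14/23, 20/23)
obs 3: x=-1 → posterior Normal(-2/3, 20/27)
obs 4: x=9/2 → posterior Normal(0, 20/31)
obs 5: x=2 → posterior Normal(8/35, 4/7)
obs 6: x=-1 → posterior Normal(4/39, 20/39)
obs 7: x=-1/2 → posterior Normal(2/43, 20/43)
obs 8: x=-1 → posterior Normal(-2/47, 20/47)
obs 9: x=5/2 → posterior Normal(8/51, 20/51)
obs 10: x=7/2 → posterior Normal(2/5, 4/11)
obs 11: x=9 → posterior Normal(58/59, 20/59)
obs 12: x=-6 → posterior Normal(34/63, 20/63)
obs 13: x=-1/2 → posterior Normal(32/67, 20/67)

32/67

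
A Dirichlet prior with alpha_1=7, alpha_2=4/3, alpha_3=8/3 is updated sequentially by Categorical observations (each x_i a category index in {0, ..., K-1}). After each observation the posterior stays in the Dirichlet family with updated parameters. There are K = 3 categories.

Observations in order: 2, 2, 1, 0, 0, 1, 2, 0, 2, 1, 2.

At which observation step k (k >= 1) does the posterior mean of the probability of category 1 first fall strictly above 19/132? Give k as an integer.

k = 3

obs 1: x=2 → posterior Dirichlet(7, 4/3, 11/3)
obs 2: x=2 → posterior Dirichlet(7, 4/3, 14/3)
obs 3: x=1 → posterior Dirichlet(7, 7/3, 14/3)
obs 4: x=0 → posterior Dirichlet(8, 7/3, 14/3)
obs 5: x=0 → posterior Dirichlet(9, 7/3, 14/3)
obs 6: x=1 → posterior Dirichlet(9, 10/3, 14/3)
obs 7: x=2 → posterior Dirichlet(9, 10/3, 17/3)
obs 8: x=0 → posterior Dirichlet(10, 10/3, 17/3)
obs 9: x=2 → posterior Dirichlet(10, 10/3, 20/3)
obs 10: x=1 → posterior Dirichlet(10, 13/3, 20/3)
obs 11: x=2 → posterior Dirichlet(10, 13/3, 23/3)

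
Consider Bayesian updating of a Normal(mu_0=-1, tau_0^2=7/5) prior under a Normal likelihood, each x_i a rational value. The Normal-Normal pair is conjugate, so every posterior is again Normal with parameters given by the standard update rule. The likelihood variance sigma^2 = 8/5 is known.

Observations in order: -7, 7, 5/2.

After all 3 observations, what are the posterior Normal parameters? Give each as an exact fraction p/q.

mu_0=19/58, tau_0^2=56/145

obs 1: x=-7 → posterior Normal(-19/5, 56/75)
obs 2: x=7 → posterior Normal(-4/11, 28/55)
obs 3: x=5/2 → posterior Normal(19/58, 56/145)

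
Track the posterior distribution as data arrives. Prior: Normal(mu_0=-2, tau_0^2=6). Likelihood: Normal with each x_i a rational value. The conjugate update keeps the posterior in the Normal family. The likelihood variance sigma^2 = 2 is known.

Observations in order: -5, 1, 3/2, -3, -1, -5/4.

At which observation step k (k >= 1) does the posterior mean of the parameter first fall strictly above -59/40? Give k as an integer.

k = 3

obs 1: x=-5 → posterior Normal(-17/4, 3/2)
obs 2: x=1 → posterior Normal(-2, 6/7)
obs 3: x=3/2 → posterior Normal(-19/20, 3/5)
obs 4: x=-3 → posterior Normal(-37/26, 6/13)
obs 5: x=-1 → posterior Normal(-43/32, 3/8)
obs 6: x=-5/4 → posterior Normal(-101/76, 6/19)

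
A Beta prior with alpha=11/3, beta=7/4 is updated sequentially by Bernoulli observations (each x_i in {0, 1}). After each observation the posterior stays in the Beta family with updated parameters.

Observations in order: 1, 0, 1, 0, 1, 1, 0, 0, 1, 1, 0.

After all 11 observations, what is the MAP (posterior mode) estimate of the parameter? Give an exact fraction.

104/173

obs 1: x=1 → posterior Beta(14/3, 7/4)
obs 2: x=0 → posterior Beta(14/3, 11/4)
obs 3: x=1 → posterior Beta(17/3, 11/4)
obs 4: x=0 → posterior Beta(17/3, 15/4)
obs 5: x=1 → posterior Beta(20/3, 15/4)
obs 6: x=1 → posterior Beta(23/3, 15/4)
obs 7: x=0 → posterior Beta(23/3, 19/4)
obs 8: x=0 → posterior Beta(23/3, 23/4)
obs 9: x=1 → posterior Beta(26/3, 23/4)
obs 10: x=1 → posterior Beta(29/3, 23/4)
obs 11: x=0 → posterior Beta(29/3, 27/4)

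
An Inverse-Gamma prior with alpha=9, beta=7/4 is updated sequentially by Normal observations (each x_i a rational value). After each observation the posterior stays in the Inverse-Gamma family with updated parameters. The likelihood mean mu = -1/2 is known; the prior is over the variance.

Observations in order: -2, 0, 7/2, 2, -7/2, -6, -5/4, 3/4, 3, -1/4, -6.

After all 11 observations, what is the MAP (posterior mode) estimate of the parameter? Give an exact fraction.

obs 1: x=-2 → posterior Inverse-Gamma(19/2, 23/8)
obs 2: x=0 → posterior Inverse-Gamma(10, 3)
obs 3: x=7/2 → posterior Inverse-Gamma(21/2, 11)
obs 4: x=2 → posterior Inverse-Gamma(11, 113/8)
obs 5: x=-7/2 → posterior Inverse-Gamma(23/2, 149/8)
obs 6: x=-6 → posterior Inverse-Gamma(12, 135/4)
obs 7: x=-5/4 → posterior Inverse-Gamma(25/2, 1089/32)
obs 8: x=3/4 → posterior Inverse-Gamma(13, 557/16)
obs 9: x=3 → posterior Inverse-Gamma(27/2, 655/16)
obs 10: x=-1/4 → posterior Inverse-Gamma(14, 1311/32)
obs 11: x=-6 → posterior Inverse-Gamma(29/2, 1795/32)

1795/496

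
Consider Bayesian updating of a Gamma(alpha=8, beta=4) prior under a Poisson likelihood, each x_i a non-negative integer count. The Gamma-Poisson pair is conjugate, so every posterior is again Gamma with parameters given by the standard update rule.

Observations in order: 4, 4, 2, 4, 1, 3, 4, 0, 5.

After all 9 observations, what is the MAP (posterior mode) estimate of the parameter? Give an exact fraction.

obs 1: x=4 → posterior Gamma(12, 5)
obs 2: x=4 → posterior Gamma(16, 6)
obs 3: x=2 → posterior Gamma(18, 7)
obs 4: x=4 → posterior Gamma(22, 8)
obs 5: x=1 → posterior Gamma(23, 9)
obs 6: x=3 → posterior Gamma(26, 10)
obs 7: x=4 → posterior Gamma(30, 11)
obs 8: x=0 → posterior Gamma(30, 12)
obs 9: x=5 → posterior Gamma(35, 13)

34/13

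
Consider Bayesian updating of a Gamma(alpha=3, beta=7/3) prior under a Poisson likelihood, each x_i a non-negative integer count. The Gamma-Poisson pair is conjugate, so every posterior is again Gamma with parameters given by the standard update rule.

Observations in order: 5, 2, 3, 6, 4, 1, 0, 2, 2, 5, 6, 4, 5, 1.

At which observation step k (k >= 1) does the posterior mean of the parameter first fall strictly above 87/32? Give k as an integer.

obs 1: x=5 → posterior Gamma(8, 10/3)
obs 2: x=2 → posterior Gamma(10, 13/3)
obs 3: x=3 → posterior Gamma(13, 16/3)
obs 4: x=6 → posterior Gamma(19, 19/3)
obs 5: x=4 → posterior Gamma(23, 22/3)
obs 6: x=1 → posterior Gamma(24, 25/3)
obs 7: x=0 → posterior Gamma(24, 28/3)
obs 8: x=2 → posterior Gamma(26, 31/3)
obs 9: x=2 → posterior Gamma(28, 34/3)
obs 10: x=5 → posterior Gamma(33, 37/3)
obs 11: x=6 → posterior Gamma(39, 40/3)
obs 12: x=4 → posterior Gamma(43, 43/3)
obs 13: x=5 → posterior Gamma(48, 46/3)
obs 14: x=1 → posterior Gamma(49, 49/3)

k = 4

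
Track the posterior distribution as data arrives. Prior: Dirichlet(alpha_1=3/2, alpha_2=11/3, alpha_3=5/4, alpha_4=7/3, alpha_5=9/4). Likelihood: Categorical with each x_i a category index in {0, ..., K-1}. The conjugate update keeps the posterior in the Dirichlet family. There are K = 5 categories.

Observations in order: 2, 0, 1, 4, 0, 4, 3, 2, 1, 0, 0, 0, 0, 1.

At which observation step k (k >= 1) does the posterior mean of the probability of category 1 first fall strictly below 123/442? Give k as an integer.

k = 6

obs 1: x=2 → posterior Dirichlet(3/2, 11/3, 9/4, 7/3, 9/4)
obs 2: x=0 → posterior Dirichlet(5/2, 11/3, 9/4, 7/3, 9/4)
obs 3: x=1 → posterior Dirichlet(5/2, 14/3, 9/4, 7/3, 9/4)
obs 4: x=4 → posterior Dirichlet(5/2, 14/3, 9/4, 7/3, 13/4)
obs 5: x=0 → posterior Dirichlet(7/2, 14/3, 9/4, 7/3, 13/4)
obs 6: x=4 → posterior Dirichlet(7/2, 14/3, 9/4, 7/3, 17/4)
obs 7: x=3 → posterior Dirichlet(7/2, 14/3, 9/4, 10/3, 17/4)
obs 8: x=2 → posterior Dirichlet(7/2, 14/3, 13/4, 10/3, 17/4)
obs 9: x=1 → posterior Dirichlet(7/2, 17/3, 13/4, 10/3, 17/4)
obs 10: x=0 → posterior Dirichlet(9/2, 17/3, 13/4, 10/3, 17/4)
obs 11: x=0 → posterior Dirichlet(11/2, 17/3, 13/4, 10/3, 17/4)
obs 12: x=0 → posterior Dirichlet(13/2, 17/3, 13/4, 10/3, 17/4)
obs 13: x=0 → posterior Dirichlet(15/2, 17/3, 13/4, 10/3, 17/4)
obs 14: x=1 → posterior Dirichlet(15/2, 20/3, 13/4, 10/3, 17/4)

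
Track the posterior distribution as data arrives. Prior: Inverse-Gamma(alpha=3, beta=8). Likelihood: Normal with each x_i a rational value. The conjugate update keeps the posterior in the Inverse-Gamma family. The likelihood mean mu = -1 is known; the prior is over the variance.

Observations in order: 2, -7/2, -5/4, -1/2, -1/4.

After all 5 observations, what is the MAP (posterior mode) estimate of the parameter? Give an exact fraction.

257/104

obs 1: x=2 → posterior Inverse-Gamma(7/2, 25/2)
obs 2: x=-7/2 → posterior Inverse-Gamma(4, 125/8)
obs 3: x=-5/4 → posterior Inverse-Gamma(9/2, 501/32)
obs 4: x=-1/2 → posterior Inverse-Gamma(5, 505/32)
obs 5: x=-1/4 → posterior Inverse-Gamma(11/2, 257/16)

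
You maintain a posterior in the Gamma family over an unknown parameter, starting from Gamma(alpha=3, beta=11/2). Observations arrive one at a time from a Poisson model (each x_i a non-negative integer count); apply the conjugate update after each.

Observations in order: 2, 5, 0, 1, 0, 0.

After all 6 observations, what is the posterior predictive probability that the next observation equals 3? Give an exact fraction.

obs 1: x=2 → posterior Gamma(5, 13/2)
obs 2: x=5 → posterior Gamma(10, 15/2)
obs 3: x=0 → posterior Gamma(10, 17/2)
obs 4: x=1 → posterior Gamma(11, 19/2)
obs 5: x=0 → posterior Gamma(11, 21/2)
obs 6: x=0 → posterior Gamma(11, 23/2)

2180028726107064976/37252902984619140625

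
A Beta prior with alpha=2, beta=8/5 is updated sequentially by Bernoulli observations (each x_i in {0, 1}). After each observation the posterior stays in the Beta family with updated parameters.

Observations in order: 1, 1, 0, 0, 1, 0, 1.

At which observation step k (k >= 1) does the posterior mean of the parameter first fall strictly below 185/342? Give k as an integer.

obs 1: x=1 → posterior Beta(3, 8/5)
obs 2: x=1 → posterior Beta(4, 8/5)
obs 3: x=0 → posterior Beta(4, 13/5)
obs 4: x=0 → posterior Beta(4, 18/5)
obs 5: x=1 → posterior Beta(5, 18/5)
obs 6: x=0 → posterior Beta(5, 23/5)
obs 7: x=1 → posterior Beta(6, 23/5)

k = 4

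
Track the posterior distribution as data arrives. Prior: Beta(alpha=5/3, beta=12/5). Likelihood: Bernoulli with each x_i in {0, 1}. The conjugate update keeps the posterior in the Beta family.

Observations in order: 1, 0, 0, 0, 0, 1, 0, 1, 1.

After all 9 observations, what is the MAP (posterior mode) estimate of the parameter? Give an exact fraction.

35/83

obs 1: x=1 → posterior Beta(8/3, 12/5)
obs 2: x=0 → posterior Beta(8/3, 17/5)
obs 3: x=0 → posterior Beta(8/3, 22/5)
obs 4: x=0 → posterior Beta(8/3, 27/5)
obs 5: x=0 → posterior Beta(8/3, 32/5)
obs 6: x=1 → posterior Beta(11/3, 32/5)
obs 7: x=0 → posterior Beta(11/3, 37/5)
obs 8: x=1 → posterior Beta(14/3, 37/5)
obs 9: x=1 → posterior Beta(17/3, 37/5)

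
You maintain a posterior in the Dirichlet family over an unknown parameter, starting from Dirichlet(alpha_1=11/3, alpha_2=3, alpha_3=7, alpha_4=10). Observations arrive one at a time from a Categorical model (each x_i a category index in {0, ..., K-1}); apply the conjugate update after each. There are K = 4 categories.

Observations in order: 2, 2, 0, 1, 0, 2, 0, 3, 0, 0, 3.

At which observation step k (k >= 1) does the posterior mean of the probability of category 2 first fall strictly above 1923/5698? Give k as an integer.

k = 2

obs 1: x=2 → posterior Dirichlet(11/3, 3, 8, 10)
obs 2: x=2 → posterior Dirichlet(11/3, 3, 9, 10)
obs 3: x=0 → posterior Dirichlet(14/3, 3, 9, 10)
obs 4: x=1 → posterior Dirichlet(14/3, 4, 9, 10)
obs 5: x=0 → posterior Dirichlet(17/3, 4, 9, 10)
obs 6: x=2 → posterior Dirichlet(17/3, 4, 10, 10)
obs 7: x=0 → posterior Dirichlet(20/3, 4, 10, 10)
obs 8: x=3 → posterior Dirichlet(20/3, 4, 10, 11)
obs 9: x=0 → posterior Dirichlet(23/3, 4, 10, 11)
obs 10: x=0 → posterior Dirichlet(26/3, 4, 10, 11)
obs 11: x=3 → posterior Dirichlet(26/3, 4, 10, 12)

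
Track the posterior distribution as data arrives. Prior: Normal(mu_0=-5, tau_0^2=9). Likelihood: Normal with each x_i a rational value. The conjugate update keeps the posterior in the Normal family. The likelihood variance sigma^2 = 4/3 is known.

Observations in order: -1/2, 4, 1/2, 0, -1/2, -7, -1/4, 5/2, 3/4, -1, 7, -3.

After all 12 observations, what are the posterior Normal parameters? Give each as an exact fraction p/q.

obs 1: x=-1/2 → posterior Normal(-67/62, 36/31)
obs 2: x=4 → posterior Normal(149/116, 18/29)
obs 3: x=1/2 → posterior Normal(88/85, 36/85)
obs 4: x=0 → posterior Normal(11/14, 9/28)
obs 5: x=-1/2 → posterior Normal(149/278, 36/139)
obs 6: x=-7 → posterior Normal(-229/332, 18/83)
obs 7: x=-1/4 → posterior Normal(-485/772, 36/193)
obs 8: x=5/2 → posterior Normal(-43/176, 9/55)
obs 9: x=3/4 → posterior Normal(-67/494, 36/247)
obs 10: x=-1 → posterior Normal(-121/548, 18/137)
obs 11: x=7 → posterior Normal(257/602, 36/301)
obs 12: x=-3 → posterior Normal(95/656, 9/82)

mu_0=95/656, tau_0^2=9/82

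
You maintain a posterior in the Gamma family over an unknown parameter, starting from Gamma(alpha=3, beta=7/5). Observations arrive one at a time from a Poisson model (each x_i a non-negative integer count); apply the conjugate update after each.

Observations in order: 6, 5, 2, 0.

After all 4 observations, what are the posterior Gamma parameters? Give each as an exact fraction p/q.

obs 1: x=6 → posterior Gamma(9, 12/5)
obs 2: x=5 → posterior Gamma(14, 17/5)
obs 3: x=2 → posterior Gamma(16, 22/5)
obs 4: x=0 → posterior Gamma(16, 27/5)

alpha=16, beta=27/5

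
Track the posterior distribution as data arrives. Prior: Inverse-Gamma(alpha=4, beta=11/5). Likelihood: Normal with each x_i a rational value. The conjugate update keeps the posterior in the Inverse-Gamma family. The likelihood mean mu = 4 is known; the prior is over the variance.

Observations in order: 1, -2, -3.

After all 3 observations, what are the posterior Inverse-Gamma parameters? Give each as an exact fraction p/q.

obs 1: x=1 → posterior Inverse-Gamma(9/2, 67/10)
obs 2: x=-2 → posterior Inverse-Gamma(5, 247/10)
obs 3: x=-3 → posterior Inverse-Gamma(11/2, 246/5)

alpha=11/2, beta=246/5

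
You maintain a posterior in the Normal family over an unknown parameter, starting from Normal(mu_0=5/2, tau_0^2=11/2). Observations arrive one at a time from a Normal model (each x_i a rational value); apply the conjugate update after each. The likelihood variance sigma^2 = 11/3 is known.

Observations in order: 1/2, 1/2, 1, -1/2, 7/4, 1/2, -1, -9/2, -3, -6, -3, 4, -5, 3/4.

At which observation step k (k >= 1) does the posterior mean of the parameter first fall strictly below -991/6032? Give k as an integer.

obs 1: x=1/2 → posterior Normal(13/10, 11/5)
obs 2: x=1/2 → posterior Normal(1, 11/8)
obs 3: x=1 → posterior Normal(1, 1)
obs 4: x=-1/2 → posterior Normal(19/28, 11/14)
obs 5: x=7/4 → posterior Normal(59/68, 11/17)
obs 6: x=1/2 → posterior Normal(13/16, 11/20)
obs 7: x=-1 → posterior Normal(53/92, 11/23)
obs 8: x=-9/2 → posterior Normal(-1/104, 11/26)
obs 9: x=-3 → posterior Normal(-37/116, 11/29)
obs 10: x=-6 → posterior Normal(-109/128, 11/32)
obs 11: x=-3 → posterior Normal(-29/28, 11/35)
obs 12: x=4 → posterior Normal(-97/152, 11/38)
obs 13: x=-5 → posterior Normal(-157/164, 11/41)
obs 14: x=3/4 → posterior Normal(-37/44, 1/4)

k = 9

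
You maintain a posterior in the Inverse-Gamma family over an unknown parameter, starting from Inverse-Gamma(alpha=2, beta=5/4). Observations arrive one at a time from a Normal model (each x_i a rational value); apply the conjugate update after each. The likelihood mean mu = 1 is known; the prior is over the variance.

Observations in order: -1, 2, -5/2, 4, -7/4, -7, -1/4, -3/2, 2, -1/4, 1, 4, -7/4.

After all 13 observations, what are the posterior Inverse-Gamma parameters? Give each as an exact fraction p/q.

alpha=17/2, beta=509/8

obs 1: x=-1 → posterior Inverse-Gamma(5/2, 13/4)
obs 2: x=2 → posterior Inverse-Gamma(3, 15/4)
obs 3: x=-5/2 → posterior Inverse-Gamma(7/2, 79/8)
obs 4: x=4 → posterior Inverse-Gamma(4, 115/8)
obs 5: x=-7/4 → posterior Inverse-Gamma(9/2, 581/32)
obs 6: x=-7 → posterior Inverse-Gamma(5, 1605/32)
obs 7: x=-1/4 → posterior Inverse-Gamma(11/2, 815/16)
obs 8: x=-3/2 → posterior Inverse-Gamma(6, 865/16)
obs 9: x=2 → posterior Inverse-Gamma(13/2, 873/16)
obs 10: x=-1/4 → posterior Inverse-Gamma(7, 1771/32)
obs 11: x=1 → posterior Inverse-Gamma(15/2, 1771/32)
obs 12: x=4 → posterior Inverse-Gamma(8, 1915/32)
obs 13: x=-7/4 → posterior Inverse-Gamma(17/2, 509/8)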